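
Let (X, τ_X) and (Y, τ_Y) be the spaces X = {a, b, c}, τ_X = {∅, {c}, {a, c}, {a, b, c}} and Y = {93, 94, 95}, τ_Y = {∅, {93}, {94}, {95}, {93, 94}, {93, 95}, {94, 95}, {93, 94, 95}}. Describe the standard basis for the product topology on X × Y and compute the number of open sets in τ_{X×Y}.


Basis B = {∅ × ∅, {c} × {93}, {c} × {94}, {c} × {95}, {a, c} × {93}, {a, c} × {94}, {a, c} × {95}, {c} × {93, 94}, {c} × {93, 95}, {c} × {94, 95}, {a, b, c} × {93}, {a, b, c} × {94}, {a, b, c} × {95}, {c} × {93, 94, 95}, {a, c} × {93, 94}, {a, c} × {93, 95}, {a, c} × {94, 95}, {a, c} × {93, 94, 95}, {a, b, c} × {93, 94}, {a, b, c} × {93, 95}, {a, b, c} × {94, 95}, {a, b, c} × {93, 94, 95}}; |τ_{X×Y}| = 64.

Enumerate products U × V with U ∈ τ_X, V ∈ τ_Y (deduplicated):
  ∅ × ∅ = {} (∅)
  {c} × {93} = {(c,93)}
  {c} × {94} = {(c,94)}
  {c} × {95} = {(c,95)}
  {a, c} × {93} = {(a,93), (c,93)}
  {a, c} × {94} = {(a,94), (c,94)}
  {a, c} × {95} = {(a,95), (c,95)}
  {c} × {93, 94} = {(c,93), (c,94)}
  {c} × {93, 95} = {(c,93), (c,95)}
  {c} × {94, 95} = {(c,94), (c,95)}
  {a, b, c} × {93} = {(a,93), (b,93), (c,93)}
  {a, b, c} × {94} = {(a,94), (b,94), (c,94)}
  {a, b, c} × {95} = {(a,95), (b,95), (c,95)}
  {c} × {93, 94, 95} = {(c,93), (c,94), (c,95)}
  {a, c} × {93, 94} = {(a,93), (a,94), (c,93), (c,94)}
  {a, c} × {93, 95} = {(a,93), (a,95), (c,93), (c,95)}
  {a, c} × {94, 95} = {(a,94), (a,95), (c,94), (c,95)}
  {a, c} × {93, 94, 95} = {(a,93), (a,94), (a,95), (c,93), (c,94), (c,95)}
  {a, b, c} × {93, 94} = {(a,93), (a,94), (b,93), (b,94), (c,93), (c,94)}
  {a, b, c} × {93, 95} = {(a,93), (a,95), (b,93), (b,95), (c,93), (c,95)}
  {a, b, c} × {94, 95} = {(a,94), (a,95), (b,94), (b,95), (c,94), (c,95)}
  {a, b, c} × {93, 94, 95} = {(a,93), (a,94), (a,95), (b,93), (b,94), (b,95), (c,93), (c,94), (c,95)}
These 22 distinct sets form the basis B.
Close under arbitrary unions to get τ_{X×Y}; counting gives |τ_{X×Y}| = 64.


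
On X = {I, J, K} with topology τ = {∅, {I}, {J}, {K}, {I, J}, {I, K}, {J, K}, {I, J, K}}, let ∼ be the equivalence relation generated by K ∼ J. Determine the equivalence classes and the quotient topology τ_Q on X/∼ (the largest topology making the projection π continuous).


X/∼ = {[I], [J=K]}; |τ_Q| = 4.

Equivalence classes: [I], [J=K].
Quotient map π: X → X/∼ sends I ↦ [I], J ↦ [J=K], K ↦ [J=K].
For each subset V ⊆ X/∼, compute π^{-1}(V) ⊆ X and check whether π^{-1}(V) ∈ τ. V is open in τ_Q iff π^{-1}(V) ∈ τ.
  V = {}: π^{-1}(V) = ∅ ∈ τ ✓.
  V = {[I]}: π^{-1}(V) = {I} ∈ τ ✓.
  V = {[J=K]}: π^{-1}(V) = {J, K} ∈ τ ✓.
  V = {[I], [J=K]}: π^{-1}(V) = {I, J, K} ∈ τ ✓.
Open sets in the quotient: τ_Q = {{}, {[I]}, {[J=K]}, {[I], [J=K]}} (4 elements).


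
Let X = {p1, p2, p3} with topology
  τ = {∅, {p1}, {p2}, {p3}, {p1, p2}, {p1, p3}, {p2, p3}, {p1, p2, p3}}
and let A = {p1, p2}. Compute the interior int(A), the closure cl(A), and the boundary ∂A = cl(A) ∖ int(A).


int(A) = {p1, p2}, cl(A) = {p1, p2}, ∂A = ∅.

Closed sets in (X, τ) are complements of opens:
  closed(X, τ) = {∅, {p1}, {p2}, {p3}, {p1, p2}, {p1, p3}, {p2, p3}, {p1, p2, p3}}.
int(A) = ⋃ {U ∈ τ : U ⊆ A}. Opens contained in A: ∅, {p1}, {p2}, {p1, p2}.
Taking the union of these: int(A) = {p1, p2}.
cl(A) = ⋂ {C closed : A ⊆ C}. Closed sets containing A: {p1, p2}, {p1, p2, p3}.
Intersecting these: cl(A) = {p1, p2}.
∂A = cl(A) ∖ int(A) = {p1, p2} ∖ {p1, p2} = ∅.


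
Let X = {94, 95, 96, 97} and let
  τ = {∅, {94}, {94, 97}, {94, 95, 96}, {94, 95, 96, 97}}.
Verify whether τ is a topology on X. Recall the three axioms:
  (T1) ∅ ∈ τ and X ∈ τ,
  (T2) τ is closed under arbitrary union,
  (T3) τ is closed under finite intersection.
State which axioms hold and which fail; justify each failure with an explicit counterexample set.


τ IS a topology on X.

Axiom (T1): ∅ ∈ τ? Yes; X ∈ τ? Yes.
Axiom (T2/T3): check pairwise unions and intersections of members of τ.
All pairwise intersections and unions checked — each lies in τ. Therefore τ satisfies (T1), (T2), (T3): it IS a topology on X.


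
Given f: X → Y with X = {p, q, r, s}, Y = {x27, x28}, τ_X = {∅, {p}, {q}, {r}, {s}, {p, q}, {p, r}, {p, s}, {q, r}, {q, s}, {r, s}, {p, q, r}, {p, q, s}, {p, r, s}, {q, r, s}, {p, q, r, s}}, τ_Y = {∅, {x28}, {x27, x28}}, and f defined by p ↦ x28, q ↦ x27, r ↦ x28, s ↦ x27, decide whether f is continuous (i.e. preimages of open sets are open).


f IS continuous.

Compute f^{-1}(U) for each U ∈ τ_Y:
  U = ∅: f^{-1}(U) = ∅ ∈ τ_X ✓.
  U = {x28}: f^{-1}(U) = {p, r} ∈ τ_X ✓.
  U = {x27, x28}: f^{-1}(U) = {p, q, r, s} ∈ τ_X ✓.
Every preimage lies in τ_X, so f IS continuous.


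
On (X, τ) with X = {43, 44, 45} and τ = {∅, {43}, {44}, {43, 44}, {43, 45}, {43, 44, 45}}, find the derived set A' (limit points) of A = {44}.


A' = ∅

For each x ∈ X, list the open sets U ∈ τ with x ∈ U, then check whether U ∩ (A ∖ {x}) ≠ ∅ for every such U.
  x = 43: open {43} ∋ x has {43} ∩ (A ∖ {43}) = ∅, so x is NOT a limit point.
  x = 44: open {44} ∋ x has {44} ∩ (A ∖ {44}) = ∅, so x is NOT a limit point.
  x = 45: open {43, 45} ∋ x has {43, 45} ∩ (A ∖ {45}) = ∅, so x is NOT a limit point.
Collecting: A' = ∅.


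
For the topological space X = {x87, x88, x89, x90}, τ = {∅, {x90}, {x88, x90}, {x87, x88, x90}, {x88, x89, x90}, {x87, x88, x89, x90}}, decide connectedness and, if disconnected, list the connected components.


(X, τ) is connected.

Find clopen sets (U ∈ τ with X ∖ U ∈ τ):
  U = ∅, X ∖ U = {x87, x88, x89, x90} — both open, so U is clopen.
  U = {x87, x88, x89, x90}, X ∖ U = ∅ — both open, so U is clopen.
Only trivial clopens (∅ and X) exist, so (X, τ) is connected.
Compute connected components by grouping points that agree on all clopens:
  component: {x87, x88, x89, x90}


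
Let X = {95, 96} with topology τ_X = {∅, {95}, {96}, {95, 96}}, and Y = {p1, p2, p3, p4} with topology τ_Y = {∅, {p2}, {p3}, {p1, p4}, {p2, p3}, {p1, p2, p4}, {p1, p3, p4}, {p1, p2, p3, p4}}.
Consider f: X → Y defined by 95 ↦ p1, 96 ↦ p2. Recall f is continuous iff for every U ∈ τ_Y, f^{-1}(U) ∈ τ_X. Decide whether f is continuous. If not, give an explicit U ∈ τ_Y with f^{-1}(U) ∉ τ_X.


f IS continuous.

Compute f^{-1}(U) for each U ∈ τ_Y:
  U = ∅: f^{-1}(U) = ∅ ∈ τ_X ✓.
  U = {p2}: f^{-1}(U) = {96} ∈ τ_X ✓.
  U = {p3}: f^{-1}(U) = ∅ ∈ τ_X ✓.
  U = {p1, p4}: f^{-1}(U) = {95} ∈ τ_X ✓.
  U = {p2, p3}: f^{-1}(U) = {96} ∈ τ_X ✓.
  U = {p1, p2, p4}: f^{-1}(U) = {95, 96} ∈ τ_X ✓.
  U = {p1, p3, p4}: f^{-1}(U) = {95} ∈ τ_X ✓.
  U = {p1, p2, p3, p4}: f^{-1}(U) = {95, 96} ∈ τ_X ✓.
Every preimage lies in τ_X, so f IS continuous.


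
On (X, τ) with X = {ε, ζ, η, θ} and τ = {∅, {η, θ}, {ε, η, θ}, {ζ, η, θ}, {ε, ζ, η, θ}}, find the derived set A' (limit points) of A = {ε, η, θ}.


A' = {ε, ζ, η, θ}

For each x ∈ X, list the open sets U ∈ τ with x ∈ U, then check whether U ∩ (A ∖ {x}) ≠ ∅ for every such U.
  x = ε: opens ∋ x are {ε, η, θ}, {ε, ζ, η, θ}; each meets A ∖ {ε}, so x IS a limit point.
  x = ζ: opens ∋ x are {ζ, η, θ}, {ε, ζ, η, θ}; each meets A ∖ {ζ}, so x IS a limit point.
  x = η: opens ∋ x are {η, θ}, {ε, η, θ}, {ζ, η, θ}, {ε, ζ, η, θ}; each meets A ∖ {η}, so x IS a limit point.
  x = θ: opens ∋ x are {η, θ}, {ε, η, θ}, {ζ, η, θ}, {ε, ζ, η, θ}; each meets A ∖ {θ}, so x IS a limit point.
Collecting: A' = {ε, ζ, η, θ}.


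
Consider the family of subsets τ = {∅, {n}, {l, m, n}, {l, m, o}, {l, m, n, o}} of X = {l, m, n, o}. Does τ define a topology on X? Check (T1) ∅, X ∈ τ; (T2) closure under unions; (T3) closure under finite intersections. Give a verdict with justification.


τ is NOT a topology on X.

Axiom (T1): ∅ ∈ τ? Yes; X ∈ τ? Yes.
Axiom (T2/T3): check pairwise unions and intersections of members of τ.
Counterexample for (T3): {l, m, n} ∩ {l, m, o} = {l, m} ∉ τ. Therefore τ is NOT a topology.


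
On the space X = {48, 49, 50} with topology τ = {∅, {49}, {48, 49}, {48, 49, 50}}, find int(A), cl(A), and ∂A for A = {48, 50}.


int(A) = ∅, cl(A) = {48, 50}, ∂A = {48, 50}.

Closed sets in (X, τ) are complements of opens:
  closed(X, τ) = {∅, {50}, {48, 50}, {48, 49, 50}}.
int(A) = ⋃ {U ∈ τ : U ⊆ A}. Opens contained in A: ∅.
Taking the union of these: int(A) = ∅.
cl(A) = ⋂ {C closed : A ⊆ C}. Closed sets containing A: {48, 50}, {48, 49, 50}.
Intersecting these: cl(A) = {48, 50}.
∂A = cl(A) ∖ int(A) = {48, 50} ∖ ∅ = {48, 50}.


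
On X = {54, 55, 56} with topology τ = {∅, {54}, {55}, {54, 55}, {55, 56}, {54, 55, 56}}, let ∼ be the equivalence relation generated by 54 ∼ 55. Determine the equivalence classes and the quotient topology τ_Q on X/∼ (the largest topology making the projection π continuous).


X/∼ = {[54=55], [56]}; |τ_Q| = 3.

Equivalence classes: [54=55], [56].
Quotient map π: X → X/∼ sends 54 ↦ [54=55], 55 ↦ [54=55], 56 ↦ [56].
For each subset V ⊆ X/∼, compute π^{-1}(V) ⊆ X and check whether π^{-1}(V) ∈ τ. V is open in τ_Q iff π^{-1}(V) ∈ τ.
  V = {}: π^{-1}(V) = ∅ ∈ τ ✓.
  V = {[54=55]}: π^{-1}(V) = {54, 55} ∈ τ ✓.
  V = {[56]}: π^{-1}(V) = {56} ∉ τ ✗.
  V = {[54=55], [56]}: π^{-1}(V) = {54, 55, 56} ∈ τ ✓.
Open sets in the quotient: τ_Q = {{}, {[54=55]}, {[54=55], [56]}} (3 elements).


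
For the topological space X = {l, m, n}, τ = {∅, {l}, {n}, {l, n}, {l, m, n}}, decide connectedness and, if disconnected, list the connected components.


(X, τ) is connected.

Find clopen sets (U ∈ τ with X ∖ U ∈ τ):
  U = ∅, X ∖ U = {l, m, n} — both open, so U is clopen.
  U = {l, m, n}, X ∖ U = ∅ — both open, so U is clopen.
Only trivial clopens (∅ and X) exist, so (X, τ) is connected.
Compute connected components by grouping points that agree on all clopens:
  component: {l, m, n}


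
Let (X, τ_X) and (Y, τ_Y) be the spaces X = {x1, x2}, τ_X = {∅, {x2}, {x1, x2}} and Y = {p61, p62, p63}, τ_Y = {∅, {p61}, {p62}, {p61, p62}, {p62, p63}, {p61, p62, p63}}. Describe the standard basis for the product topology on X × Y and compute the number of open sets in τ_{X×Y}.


Basis B = {∅ × ∅, {x2} × {p61}, {x2} × {p62}, {x1, x2} × {p61}, {x1, x2} × {p62}, {x2} × {p61, p62}, {x2} × {p62, p63}, {x2} × {p61, p62, p63}, {x1, x2} × {p61, p62}, {x1, x2} × {p62, p63}, {x1, x2} × {p61, p62, p63}}; |τ_{X×Y}| = 18.

Enumerate products U × V with U ∈ τ_X, V ∈ τ_Y (deduplicated):
  ∅ × ∅ = {} (∅)
  {x2} × {p61} = {(x2,p61)}
  {x2} × {p62} = {(x2,p62)}
  {x1, x2} × {p61} = {(x1,p61), (x2,p61)}
  {x1, x2} × {p62} = {(x1,p62), (x2,p62)}
  {x2} × {p61, p62} = {(x2,p61), (x2,p62)}
  {x2} × {p62, p63} = {(x2,p62), (x2,p63)}
  {x2} × {p61, p62, p63} = {(x2,p61), (x2,p62), (x2,p63)}
  {x1, x2} × {p61, p62} = {(x1,p61), (x1,p62), (x2,p61), (x2,p62)}
  {x1, x2} × {p62, p63} = {(x1,p62), (x1,p63), (x2,p62), (x2,p63)}
  {x1, x2} × {p61, p62, p63} = {(x1,p61), (x1,p62), (x1,p63), (x2,p61), (x2,p62), (x2,p63)}
These 11 distinct sets form the basis B.
Close under arbitrary unions to get τ_{X×Y}; counting gives |τ_{X×Y}| = 18.


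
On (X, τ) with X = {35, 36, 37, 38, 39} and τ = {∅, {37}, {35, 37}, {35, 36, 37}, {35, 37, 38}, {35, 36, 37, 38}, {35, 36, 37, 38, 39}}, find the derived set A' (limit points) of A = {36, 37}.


A' = {35, 36, 38, 39}

For each x ∈ X, list the open sets U ∈ τ with x ∈ U, then check whether U ∩ (A ∖ {x}) ≠ ∅ for every such U.
  x = 35: opens ∋ x are {35, 37}, {35, 36, 37}, {35, 37, 38}, {35, 36, 37, 38}, {35, 36, 37, 38, 39}; each meets A ∖ {35}, so x IS a limit point.
  x = 36: opens ∋ x are {35, 36, 37}, {35, 36, 37, 38}, {35, 36, 37, 38, 39}; each meets A ∖ {36}, so x IS a limit point.
  x = 37: open {37} ∋ x has {37} ∩ (A ∖ {37}) = ∅, so x is NOT a limit point.
  x = 38: opens ∋ x are {35, 37, 38}, {35, 36, 37, 38}, {35, 36, 37, 38, 39}; each meets A ∖ {38}, so x IS a limit point.
  x = 39: opens ∋ x are {35, 36, 37, 38, 39}; each meets A ∖ {39}, so x IS a limit point.
Collecting: A' = {35, 36, 38, 39}.


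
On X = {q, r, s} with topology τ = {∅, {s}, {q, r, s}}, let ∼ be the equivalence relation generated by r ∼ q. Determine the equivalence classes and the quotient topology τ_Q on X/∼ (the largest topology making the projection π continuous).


X/∼ = {[q=r], [s]}; |τ_Q| = 3.

Equivalence classes: [q=r], [s].
Quotient map π: X → X/∼ sends q ↦ [q=r], r ↦ [q=r], s ↦ [s].
For each subset V ⊆ X/∼, compute π^{-1}(V) ⊆ X and check whether π^{-1}(V) ∈ τ. V is open in τ_Q iff π^{-1}(V) ∈ τ.
  V = {}: π^{-1}(V) = ∅ ∈ τ ✓.
  V = {[q=r]}: π^{-1}(V) = {q, r} ∉ τ ✗.
  V = {[s]}: π^{-1}(V) = {s} ∈ τ ✓.
  V = {[q=r], [s]}: π^{-1}(V) = {q, r, s} ∈ τ ✓.
Open sets in the quotient: τ_Q = {{}, {[s]}, {[q=r], [s]}} (3 elements).


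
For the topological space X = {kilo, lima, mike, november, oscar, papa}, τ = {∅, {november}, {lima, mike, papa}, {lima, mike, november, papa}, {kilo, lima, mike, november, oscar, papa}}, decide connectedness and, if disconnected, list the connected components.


(X, τ) is connected.

Find clopen sets (U ∈ τ with X ∖ U ∈ τ):
  U = ∅, X ∖ U = {kilo, lima, mike, november, oscar, papa} — both open, so U is clopen.
  U = {kilo, lima, mike, november, oscar, papa}, X ∖ U = ∅ — both open, so U is clopen.
Only trivial clopens (∅ and X) exist, so (X, τ) is connected.
Compute connected components by grouping points that agree on all clopens:
  component: {kilo, lima, mike, november, oscar, papa}


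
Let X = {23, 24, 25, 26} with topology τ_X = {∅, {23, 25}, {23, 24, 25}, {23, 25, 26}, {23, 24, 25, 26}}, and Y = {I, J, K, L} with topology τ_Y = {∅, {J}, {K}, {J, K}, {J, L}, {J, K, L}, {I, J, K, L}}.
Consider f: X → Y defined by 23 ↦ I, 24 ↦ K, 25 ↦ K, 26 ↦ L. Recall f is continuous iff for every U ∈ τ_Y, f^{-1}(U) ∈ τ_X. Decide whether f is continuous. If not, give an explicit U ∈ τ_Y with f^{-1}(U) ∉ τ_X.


f is NOT continuous.

Compute f^{-1}(U) for each U ∈ τ_Y:
  U = ∅: f^{-1}(U) = ∅ ∈ τ_X ✓.
  U = {J}: f^{-1}(U) = ∅ ∈ τ_X ✓.
  U = {K}: f^{-1}(U) = {24, 25} ∉ τ_X ✗.
  U = {J, K}: f^{-1}(U) = {24, 25} ∉ τ_X ✗.
  U = {J, L}: f^{-1}(U) = {26} ∉ τ_X ✗.
  U = {J, K, L}: f^{-1}(U) = {24, 25, 26} ∉ τ_X ✗.
  U = {I, J, K, L}: f^{-1}(U) = {23, 24, 25, 26} ∈ τ_X ✓.
Found U = {K} with f^{-1}(U) = {24, 25} not in τ_X. Therefore f is NOT continuous.


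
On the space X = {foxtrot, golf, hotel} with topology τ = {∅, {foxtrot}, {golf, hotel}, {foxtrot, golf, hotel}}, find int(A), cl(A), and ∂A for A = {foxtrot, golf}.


int(A) = {foxtrot}, cl(A) = {foxtrot, golf, hotel}, ∂A = {golf, hotel}.

Closed sets in (X, τ) are complements of opens:
  closed(X, τ) = {∅, {foxtrot}, {golf, hotel}, {foxtrot, golf, hotel}}.
int(A) = ⋃ {U ∈ τ : U ⊆ A}. Opens contained in A: ∅, {foxtrot}.
Taking the union of these: int(A) = {foxtrot}.
cl(A) = ⋂ {C closed : A ⊆ C}. Closed sets containing A: {foxtrot, golf, hotel}.
Intersecting these: cl(A) = {foxtrot, golf, hotel}.
∂A = cl(A) ∖ int(A) = {foxtrot, golf, hotel} ∖ {foxtrot} = {golf, hotel}.


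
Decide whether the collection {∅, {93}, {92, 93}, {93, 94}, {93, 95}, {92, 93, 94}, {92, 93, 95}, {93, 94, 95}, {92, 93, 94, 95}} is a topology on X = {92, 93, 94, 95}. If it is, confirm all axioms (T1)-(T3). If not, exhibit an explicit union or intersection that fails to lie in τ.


τ IS a topology on X.

Axiom (T1): ∅ ∈ τ? Yes; X ∈ τ? Yes.
Axiom (T2/T3): check pairwise unions and intersections of members of τ.
All pairwise intersections and unions checked — each lies in τ. Therefore τ satisfies (T1), (T2), (T3): it IS a topology on X.


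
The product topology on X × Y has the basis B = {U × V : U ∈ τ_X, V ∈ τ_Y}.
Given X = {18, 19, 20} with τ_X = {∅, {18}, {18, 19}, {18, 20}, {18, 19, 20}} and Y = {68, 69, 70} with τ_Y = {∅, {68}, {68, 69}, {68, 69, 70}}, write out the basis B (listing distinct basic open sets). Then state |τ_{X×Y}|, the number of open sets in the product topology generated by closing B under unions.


Basis B = {∅ × ∅, {18} × {68}, {18} × {68, 69}, {18, 19} × {68}, {18, 20} × {68}, {18} × {68, 69, 70}, {18, 19, 20} × {68}, {18, 19} × {68, 69}, {18, 20} × {68, 69}, {18, 19} × {68, 69, 70}, {18, 20} × {68, 69, 70}, {18, 19, 20} × {68, 69}, {18, 19, 20} × {68, 69, 70}}; |τ_{X×Y}| = 30.

Enumerate products U × V with U ∈ τ_X, V ∈ τ_Y (deduplicated):
  ∅ × ∅ = {} (∅)
  {18} × {68} = {(18,68)}
  {18} × {68, 69} = {(18,68), (18,69)}
  {18, 19} × {68} = {(18,68), (19,68)}
  {18, 20} × {68} = {(18,68), (20,68)}
  {18} × {68, 69, 70} = {(18,68), (18,69), (18,70)}
  {18, 19, 20} × {68} = {(18,68), (19,68), (20,68)}
  {18, 19} × {68, 69} = {(18,68), (18,69), (19,68), (19,69)}
  {18, 20} × {68, 69} = {(18,68), (18,69), (20,68), (20,69)}
  {18, 19} × {68, 69, 70} = {(18,68), (18,69), (18,70), (19,68), (19,69), (19,70)}
  {18, 20} × {68, 69, 70} = {(18,68), (18,69), (18,70), (20,68), (20,69), (20,70)}
  {18, 19, 20} × {68, 69} = {(18,68), (18,69), (19,68), (19,69), (20,68), (20,69)}
  {18, 19, 20} × {68, 69, 70} = {(18,68), (18,69), (18,70), (19,68), (19,69), (19,70), (20,68), (20,69), (20,70)}
These 13 distinct sets form the basis B.
Close under arbitrary unions to get τ_{X×Y}; counting gives |τ_{X×Y}| = 30.


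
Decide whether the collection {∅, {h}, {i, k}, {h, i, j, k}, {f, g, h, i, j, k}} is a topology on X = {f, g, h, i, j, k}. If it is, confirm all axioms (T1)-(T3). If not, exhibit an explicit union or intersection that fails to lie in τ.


τ is NOT a topology on X.

Axiom (T1): ∅ ∈ τ? Yes; X ∈ τ? Yes.
Axiom (T2/T3): check pairwise unions and intersections of members of τ.
Counterexample for (T2): {h} ∪ {i, k} = {h, i, k} ∉ τ. Therefore τ is NOT a topology.


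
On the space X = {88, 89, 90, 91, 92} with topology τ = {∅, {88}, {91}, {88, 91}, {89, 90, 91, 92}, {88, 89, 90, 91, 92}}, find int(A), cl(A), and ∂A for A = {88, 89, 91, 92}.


int(A) = {88, 91}, cl(A) = {88, 89, 90, 91, 92}, ∂A = {89, 90, 92}.

Closed sets in (X, τ) are complements of opens:
  closed(X, τ) = {∅, {88}, {89, 90, 92}, {88, 89, 90, 92}, {89, 90, 91, 92}, {88, 89, 90, 91, 92}}.
int(A) = ⋃ {U ∈ τ : U ⊆ A}. Opens contained in A: ∅, {88}, {91}, {88, 91}.
Taking the union of these: int(A) = {88, 91}.
cl(A) = ⋂ {C closed : A ⊆ C}. Closed sets containing A: {88, 89, 90, 91, 92}.
Intersecting these: cl(A) = {88, 89, 90, 91, 92}.
∂A = cl(A) ∖ int(A) = {88, 89, 90, 91, 92} ∖ {88, 91} = {89, 90, 92}.


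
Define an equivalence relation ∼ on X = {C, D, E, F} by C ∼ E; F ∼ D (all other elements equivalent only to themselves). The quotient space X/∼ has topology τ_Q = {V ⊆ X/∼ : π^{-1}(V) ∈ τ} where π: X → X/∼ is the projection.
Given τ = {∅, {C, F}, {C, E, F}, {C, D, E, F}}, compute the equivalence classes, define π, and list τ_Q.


X/∼ = {[C=E], [D=F]}; |τ_Q| = 2.

Equivalence classes: [C=E], [D=F].
Quotient map π: X → X/∼ sends C ↦ [C=E], D ↦ [D=F], E ↦ [C=E], F ↦ [D=F].
For each subset V ⊆ X/∼, compute π^{-1}(V) ⊆ X and check whether π^{-1}(V) ∈ τ. V is open in τ_Q iff π^{-1}(V) ∈ τ.
  V = {}: π^{-1}(V) = ∅ ∈ τ ✓.
  V = {[C=E]}: π^{-1}(V) = {C, E} ∉ τ ✗.
  V = {[D=F]}: π^{-1}(V) = {D, F} ∉ τ ✗.
  V = {[C=E], [D=F]}: π^{-1}(V) = {C, D, E, F} ∈ τ ✓.
Open sets in the quotient: τ_Q = {{}, {[C=E], [D=F]}} (2 elements).


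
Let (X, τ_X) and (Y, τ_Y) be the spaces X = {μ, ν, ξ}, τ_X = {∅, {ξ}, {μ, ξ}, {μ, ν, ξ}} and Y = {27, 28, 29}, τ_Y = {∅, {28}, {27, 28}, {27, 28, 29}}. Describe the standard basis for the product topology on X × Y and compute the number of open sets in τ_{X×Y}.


Basis B = {∅ × ∅, {ξ} × {28}, {μ, ξ} × {28}, {ξ} × {27, 28}, {μ, ν, ξ} × {28}, {ξ} × {27, 28, 29}, {μ, ξ} × {27, 28}, {μ, ξ} × {27, 28, 29}, {μ, ν, ξ} × {27, 28}, {μ, ν, ξ} × {27, 28, 29}}; |τ_{X×Y}| = 20.

Enumerate products U × V with U ∈ τ_X, V ∈ τ_Y (deduplicated):
  ∅ × ∅ = {} (∅)
  {ξ} × {28} = {(ξ,28)}
  {μ, ξ} × {28} = {(μ,28), (ξ,28)}
  {ξ} × {27, 28} = {(ξ,27), (ξ,28)}
  {μ, ν, ξ} × {28} = {(μ,28), (ν,28), (ξ,28)}
  {ξ} × {27, 28, 29} = {(ξ,27), (ξ,28), (ξ,29)}
  {μ, ξ} × {27, 28} = {(μ,27), (μ,28), (ξ,27), (ξ,28)}
  {μ, ξ} × {27, 28, 29} = {(μ,27), (μ,28), (μ,29), (ξ,27), (ξ,28), (ξ,29)}
  {μ, ν, ξ} × {27, 28} = {(μ,27), (μ,28), (ν,27), (ν,28), (ξ,27), (ξ,28)}
  {μ, ν, ξ} × {27, 28, 29} = {(μ,27), (μ,28), (μ,29), (ν,27), (ν,28), (ν,29), (ξ,27), (ξ,28), (ξ,29)}
These 10 distinct sets form the basis B.
Close under arbitrary unions to get τ_{X×Y}; counting gives |τ_{X×Y}| = 20.


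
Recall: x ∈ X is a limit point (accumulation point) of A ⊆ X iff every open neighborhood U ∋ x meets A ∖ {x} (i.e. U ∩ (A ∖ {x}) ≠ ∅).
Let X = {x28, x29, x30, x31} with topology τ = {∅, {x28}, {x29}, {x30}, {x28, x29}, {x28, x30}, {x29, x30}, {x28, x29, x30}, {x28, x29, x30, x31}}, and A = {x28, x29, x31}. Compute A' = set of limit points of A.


A' = {x31}

For each x ∈ X, list the open sets U ∈ τ with x ∈ U, then check whether U ∩ (A ∖ {x}) ≠ ∅ for every such U.
  x = x28: open {x28} ∋ x has {x28} ∩ (A ∖ {x28}) = ∅, so x is NOT a limit point.
  x = x29: open {x29} ∋ x has {x29} ∩ (A ∖ {x29}) = ∅, so x is NOT a limit point.
  x = x30: open {x30} ∋ x has {x30} ∩ (A ∖ {x30}) = ∅, so x is NOT a limit point.
  x = x31: opens ∋ x are {x28, x29, x30, x31}; each meets A ∖ {x31}, so x IS a limit point.
Collecting: A' = {x31}.


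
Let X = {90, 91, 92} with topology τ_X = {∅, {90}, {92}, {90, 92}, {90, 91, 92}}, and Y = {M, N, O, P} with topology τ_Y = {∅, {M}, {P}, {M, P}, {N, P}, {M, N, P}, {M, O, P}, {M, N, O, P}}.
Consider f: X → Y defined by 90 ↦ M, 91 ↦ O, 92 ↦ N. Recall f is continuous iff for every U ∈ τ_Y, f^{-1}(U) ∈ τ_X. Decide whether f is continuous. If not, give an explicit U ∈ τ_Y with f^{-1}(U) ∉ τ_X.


f is NOT continuous.

Compute f^{-1}(U) for each U ∈ τ_Y:
  U = ∅: f^{-1}(U) = ∅ ∈ τ_X ✓.
  U = {M}: f^{-1}(U) = {90} ∈ τ_X ✓.
  U = {P}: f^{-1}(U) = ∅ ∈ τ_X ✓.
  U = {M, P}: f^{-1}(U) = {90} ∈ τ_X ✓.
  U = {N, P}: f^{-1}(U) = {92} ∈ τ_X ✓.
  U = {M, N, P}: f^{-1}(U) = {90, 92} ∈ τ_X ✓.
  U = {M, O, P}: f^{-1}(U) = {90, 91} ∉ τ_X ✗.
  U = {M, N, O, P}: f^{-1}(U) = {90, 91, 92} ∈ τ_X ✓.
Found U = {M, O, P} with f^{-1}(U) = {90, 91} not in τ_X. Therefore f is NOT continuous.


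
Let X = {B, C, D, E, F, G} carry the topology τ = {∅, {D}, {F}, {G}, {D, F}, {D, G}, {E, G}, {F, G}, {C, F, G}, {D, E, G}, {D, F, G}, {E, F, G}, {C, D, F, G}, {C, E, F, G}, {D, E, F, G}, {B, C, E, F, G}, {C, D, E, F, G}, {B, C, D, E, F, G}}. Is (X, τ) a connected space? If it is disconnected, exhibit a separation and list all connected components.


(X, τ) is disconnected; components = [{D}, {B, C, E, F, G}].

Find clopen sets (U ∈ τ with X ∖ U ∈ τ):
  U = ∅, X ∖ U = {B, C, D, E, F, G} — both open, so U is clopen.
  U = {D}, X ∖ U = {B, C, E, F, G} — both open, so U is clopen.
  U = {B, C, E, F, G}, X ∖ U = {D} — both open, so U is clopen.
  U = {B, C, D, E, F, G}, X ∖ U = ∅ — both open, so U is clopen.
Nontrivial clopen(s) exist: e.g. {D}. So (X, τ) is disconnected.
Compute connected components by grouping points that agree on all clopens:
  component: {D}
  component: {B, C, E, F, G}


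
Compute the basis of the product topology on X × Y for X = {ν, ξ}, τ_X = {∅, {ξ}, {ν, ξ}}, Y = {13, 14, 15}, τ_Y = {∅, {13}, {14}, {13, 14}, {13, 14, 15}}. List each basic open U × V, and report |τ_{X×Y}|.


Basis B = {∅ × ∅, {ξ} × {13}, {ξ} × {14}, {ν, ξ} × {13}, {ν, ξ} × {14}, {ξ} × {13, 14}, {ξ} × {13, 14, 15}, {ν, ξ} × {13, 14}, {ν, ξ} × {13, 14, 15}}; |τ_{X×Y}| = 14.

Enumerate products U × V with U ∈ τ_X, V ∈ τ_Y (deduplicated):
  ∅ × ∅ = {} (∅)
  {ξ} × {13} = {(ξ,13)}
  {ξ} × {14} = {(ξ,14)}
  {ν, ξ} × {13} = {(ν,13), (ξ,13)}
  {ν, ξ} × {14} = {(ν,14), (ξ,14)}
  {ξ} × {13, 14} = {(ξ,13), (ξ,14)}
  {ξ} × {13, 14, 15} = {(ξ,13), (ξ,14), (ξ,15)}
  {ν, ξ} × {13, 14} = {(ν,13), (ν,14), (ξ,13), (ξ,14)}
  {ν, ξ} × {13, 14, 15} = {(ν,13), (ν,14), (ν,15), (ξ,13), (ξ,14), (ξ,15)}
These 9 distinct sets form the basis B.
Close under arbitrary unions to get τ_{X×Y}; counting gives |τ_{X×Y}| = 14.


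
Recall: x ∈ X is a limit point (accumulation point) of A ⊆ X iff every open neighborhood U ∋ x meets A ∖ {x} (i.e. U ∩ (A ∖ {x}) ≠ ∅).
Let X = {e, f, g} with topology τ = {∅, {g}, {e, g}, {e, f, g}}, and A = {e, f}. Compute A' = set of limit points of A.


A' = {f}

For each x ∈ X, list the open sets U ∈ τ with x ∈ U, then check whether U ∩ (A ∖ {x}) ≠ ∅ for every such U.
  x = e: open {e, g} ∋ x has {e, g} ∩ (A ∖ {e}) = ∅, so x is NOT a limit point.
  x = f: opens ∋ x are {e, f, g}; each meets A ∖ {f}, so x IS a limit point.
  x = g: open {g} ∋ x has {g} ∩ (A ∖ {g}) = ∅, so x is NOT a limit point.
Collecting: A' = {f}.


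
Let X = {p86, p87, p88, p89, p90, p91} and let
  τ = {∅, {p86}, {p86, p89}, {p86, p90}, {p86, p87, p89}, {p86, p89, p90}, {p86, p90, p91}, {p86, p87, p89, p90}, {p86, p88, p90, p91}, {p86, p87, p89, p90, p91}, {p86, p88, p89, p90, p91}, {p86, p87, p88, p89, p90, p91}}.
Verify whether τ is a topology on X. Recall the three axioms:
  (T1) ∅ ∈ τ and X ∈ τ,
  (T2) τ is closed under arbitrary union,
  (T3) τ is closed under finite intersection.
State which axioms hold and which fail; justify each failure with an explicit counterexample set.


τ is NOT a topology on X.

Axiom (T1): ∅ ∈ τ? Yes; X ∈ τ? Yes.
Axiom (T2/T3): check pairwise unions and intersections of members of τ.
Counterexample for (T2): {p86, p89} ∪ {p86, p90, p91} = {p86, p89, p90, p91} ∉ τ. Therefore τ is NOT a topology.


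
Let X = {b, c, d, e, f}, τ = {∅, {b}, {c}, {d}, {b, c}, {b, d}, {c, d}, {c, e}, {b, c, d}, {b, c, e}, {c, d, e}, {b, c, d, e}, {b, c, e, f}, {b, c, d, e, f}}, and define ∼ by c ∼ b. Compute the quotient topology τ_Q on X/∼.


X/∼ = {[b=c], [d], [e], [f]}; |τ_Q| = 8.

Equivalence classes: [b=c], [d], [e], [f].
Quotient map π: X → X/∼ sends b ↦ [b=c], c ↦ [b=c], d ↦ [d], e ↦ [e], f ↦ [f].
For each subset V ⊆ X/∼, compute π^{-1}(V) ⊆ X and check whether π^{-1}(V) ∈ τ. V is open in τ_Q iff π^{-1}(V) ∈ τ.
  V = {}: π^{-1}(V) = ∅ ∈ τ ✓.
  V = {[b=c]}: π^{-1}(V) = {b, c} ∈ τ ✓.
  V = {[d]}: π^{-1}(V) = {d} ∈ τ ✓.
  V = {[b=c], [d]}: π^{-1}(V) = {b, c, d} ∈ τ ✓.
  V = {[e]}: π^{-1}(V) = {e} ∉ τ ✗.
  V = {[b=c], [e]}: π^{-1}(V) = {b, c, e} ∈ τ ✓.
  V = {[d], [e]}: π^{-1}(V) = {d, e} ∉ τ ✗.
  V = {[b=c], [d], [e]}: π^{-1}(V) = {b, c, d, e} ∈ τ ✓.
  V = {[f]}: π^{-1}(V) = {f} ∉ τ ✗.
  V = {[b=c], [f]}: π^{-1}(V) = {b, c, f} ∉ τ ✗.
  V = {[d], [f]}: π^{-1}(V) = {d, f} ∉ τ ✗.
  V = {[b=c], [d], [f]}: π^{-1}(V) = {b, c, d, f} ∉ τ ✗.
  V = {[e], [f]}: π^{-1}(V) = {e, f} ∉ τ ✗.
  V = {[b=c], [e], [f]}: π^{-1}(V) = {b, c, e, f} ∈ τ ✓.
  V = {[d], [e], [f]}: π^{-1}(V) = {d, e, f} ∉ τ ✗.
  V = {[b=c], [d], [e], [f]}: π^{-1}(V) = {b, c, d, e, f} ∈ τ ✓.
Open sets in the quotient: τ_Q = {{}, {[b=c]}, {[d]}, {[b=c], [d]}, {[b=c], [e]}, {[b=c], [d], [e]}, {[b=c], [e], [f]}, {[b=c], [d], [e], [f]}} (8 elements).


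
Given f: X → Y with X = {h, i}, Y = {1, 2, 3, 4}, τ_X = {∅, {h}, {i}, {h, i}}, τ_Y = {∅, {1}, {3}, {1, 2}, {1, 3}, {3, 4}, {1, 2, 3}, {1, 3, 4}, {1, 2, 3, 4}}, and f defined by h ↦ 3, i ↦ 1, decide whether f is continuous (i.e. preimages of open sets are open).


f IS continuous.

Compute f^{-1}(U) for each U ∈ τ_Y:
  U = ∅: f^{-1}(U) = ∅ ∈ τ_X ✓.
  U = {1}: f^{-1}(U) = {i} ∈ τ_X ✓.
  U = {3}: f^{-1}(U) = {h} ∈ τ_X ✓.
  U = {1, 2}: f^{-1}(U) = {i} ∈ τ_X ✓.
  U = {1, 3}: f^{-1}(U) = {h, i} ∈ τ_X ✓.
  U = {3, 4}: f^{-1}(U) = {h} ∈ τ_X ✓.
  U = {1, 2, 3}: f^{-1}(U) = {h, i} ∈ τ_X ✓.
  U = {1, 3, 4}: f^{-1}(U) = {h, i} ∈ τ_X ✓.
  U = {1, 2, 3, 4}: f^{-1}(U) = {h, i} ∈ τ_X ✓.
Every preimage lies in τ_X, so f IS continuous.


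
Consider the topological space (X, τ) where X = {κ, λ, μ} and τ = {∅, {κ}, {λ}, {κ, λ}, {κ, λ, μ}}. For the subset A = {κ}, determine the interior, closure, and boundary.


int(A) = {κ}, cl(A) = {κ, μ}, ∂A = {μ}.

Closed sets in (X, τ) are complements of opens:
  closed(X, τ) = {∅, {μ}, {κ, μ}, {λ, μ}, {κ, λ, μ}}.
int(A) = ⋃ {U ∈ τ : U ⊆ A}. Opens contained in A: ∅, {κ}.
Taking the union of these: int(A) = {κ}.
cl(A) = ⋂ {C closed : A ⊆ C}. Closed sets containing A: {κ, μ}, {κ, λ, μ}.
Intersecting these: cl(A) = {κ, μ}.
∂A = cl(A) ∖ int(A) = {κ, μ} ∖ {κ} = {μ}.


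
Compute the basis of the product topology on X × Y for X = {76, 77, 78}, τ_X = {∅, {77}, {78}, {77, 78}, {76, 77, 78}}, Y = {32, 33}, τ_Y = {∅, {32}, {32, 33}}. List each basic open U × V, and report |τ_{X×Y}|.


Basis B = {∅ × ∅, {77} × {32}, {78} × {32}, {77} × {32, 33}, {77, 78} × {32}, {78} × {32, 33}, {76, 77, 78} × {32}, {77, 78} × {32, 33}, {76, 77, 78} × {32, 33}}; |τ_{X×Y}| = 14.

Enumerate products U × V with U ∈ τ_X, V ∈ τ_Y (deduplicated):
  ∅ × ∅ = {} (∅)
  {77} × {32} = {(77,32)}
  {78} × {32} = {(78,32)}
  {77} × {32, 33} = {(77,32), (77,33)}
  {77, 78} × {32} = {(77,32), (78,32)}
  {78} × {32, 33} = {(78,32), (78,33)}
  {76, 77, 78} × {32} = {(76,32), (77,32), (78,32)}
  {77, 78} × {32, 33} = {(77,32), (77,33), (78,32), (78,33)}
  {76, 77, 78} × {32, 33} = {(76,32), (76,33), (77,32), (77,33), (78,32), (78,33)}
These 9 distinct sets form the basis B.
Close under arbitrary unions to get τ_{X×Y}; counting gives |τ_{X×Y}| = 14.


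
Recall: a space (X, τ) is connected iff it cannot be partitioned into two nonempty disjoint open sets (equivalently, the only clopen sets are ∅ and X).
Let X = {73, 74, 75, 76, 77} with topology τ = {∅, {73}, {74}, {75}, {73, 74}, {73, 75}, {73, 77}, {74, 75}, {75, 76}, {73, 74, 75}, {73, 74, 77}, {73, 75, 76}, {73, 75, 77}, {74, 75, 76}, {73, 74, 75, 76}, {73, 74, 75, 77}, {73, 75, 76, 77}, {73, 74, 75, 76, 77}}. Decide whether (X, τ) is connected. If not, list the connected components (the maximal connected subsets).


(X, τ) is disconnected; components = [{74}, {73, 77}, {75, 76}].

Find clopen sets (U ∈ τ with X ∖ U ∈ τ):
  U = ∅, X ∖ U = {73, 74, 75, 76, 77} — both open, so U is clopen.
  U = {74}, X ∖ U = {73, 75, 76, 77} — both open, so U is clopen.
  U = {73, 77}, X ∖ U = {74, 75, 76} — both open, so U is clopen.
  U = {75, 76}, X ∖ U = {73, 74, 77} — both open, so U is clopen.
  U = {73, 74, 77}, X ∖ U = {75, 76} — both open, so U is clopen.
  U = {74, 75, 76}, X ∖ U = {73, 77} — both open, so U is clopen.
  U = {73, 75, 76, 77}, X ∖ U = {74} — both open, so U is clopen.
  U = {73, 74, 75, 76, 77}, X ∖ U = ∅ — both open, so U is clopen.
Nontrivial clopen(s) exist: e.g. {73, 77}. So (X, τ) is disconnected.
Compute connected components by grouping points that agree on all clopens:
  component: {74}
  component: {73, 77}
  component: {75, 76}


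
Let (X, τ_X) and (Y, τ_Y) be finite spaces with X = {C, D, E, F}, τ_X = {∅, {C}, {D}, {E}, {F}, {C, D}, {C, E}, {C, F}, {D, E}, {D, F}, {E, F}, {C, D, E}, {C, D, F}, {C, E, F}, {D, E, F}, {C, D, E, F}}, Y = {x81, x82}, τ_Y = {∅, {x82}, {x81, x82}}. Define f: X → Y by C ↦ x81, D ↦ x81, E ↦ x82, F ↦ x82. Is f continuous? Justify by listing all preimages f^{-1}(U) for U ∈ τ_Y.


f IS continuous.

Compute f^{-1}(U) for each U ∈ τ_Y:
  U = ∅: f^{-1}(U) = ∅ ∈ τ_X ✓.
  U = {x82}: f^{-1}(U) = {E, F} ∈ τ_X ✓.
  U = {x81, x82}: f^{-1}(U) = {C, D, E, F} ∈ τ_X ✓.
Every preimage lies in τ_X, so f IS continuous.


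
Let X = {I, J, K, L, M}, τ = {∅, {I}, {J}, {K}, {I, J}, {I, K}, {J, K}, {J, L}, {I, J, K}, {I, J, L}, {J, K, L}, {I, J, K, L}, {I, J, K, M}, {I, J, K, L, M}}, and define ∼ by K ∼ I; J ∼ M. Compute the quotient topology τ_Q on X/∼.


X/∼ = {[I=K], [J=M], [L]}; |τ_Q| = 4.

Equivalence classes: [I=K], [J=M], [L].
Quotient map π: X → X/∼ sends I ↦ [I=K], J ↦ [J=M], K ↦ [I=K], L ↦ [L], M ↦ [J=M].
For each subset V ⊆ X/∼, compute π^{-1}(V) ⊆ X and check whether π^{-1}(V) ∈ τ. V is open in τ_Q iff π^{-1}(V) ∈ τ.
  V = {}: π^{-1}(V) = ∅ ∈ τ ✓.
  V = {[I=K]}: π^{-1}(V) = {I, K} ∈ τ ✓.
  V = {[J=M]}: π^{-1}(V) = {J, M} ∉ τ ✗.
  V = {[I=K], [J=M]}: π^{-1}(V) = {I, J, K, M} ∈ τ ✓.
  V = {[L]}: π^{-1}(V) = {L} ∉ τ ✗.
  V = {[I=K], [L]}: π^{-1}(V) = {I, K, L} ∉ τ ✗.
  V = {[J=M], [L]}: π^{-1}(V) = {J, L, M} ∉ τ ✗.
  V = {[I=K], [J=M], [L]}: π^{-1}(V) = {I, J, K, L, M} ∈ τ ✓.
Open sets in the quotient: τ_Q = {{}, {[I=K]}, {[I=K], [J=M]}, {[I=K], [J=M], [L]}} (4 elements).


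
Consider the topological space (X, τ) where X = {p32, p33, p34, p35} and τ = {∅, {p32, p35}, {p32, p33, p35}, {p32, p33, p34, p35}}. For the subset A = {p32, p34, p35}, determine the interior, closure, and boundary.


int(A) = {p32, p35}, cl(A) = {p32, p33, p34, p35}, ∂A = {p33, p34}.

Closed sets in (X, τ) are complements of opens:
  closed(X, τ) = {∅, {p34}, {p33, p34}, {p32, p33, p34, p35}}.
int(A) = ⋃ {U ∈ τ : U ⊆ A}. Opens contained in A: ∅, {p32, p35}.
Taking the union of these: int(A) = {p32, p35}.
cl(A) = ⋂ {C closed : A ⊆ C}. Closed sets containing A: {p32, p33, p34, p35}.
Intersecting these: cl(A) = {p32, p33, p34, p35}.
∂A = cl(A) ∖ int(A) = {p32, p33, p34, p35} ∖ {p32, p35} = {p33, p34}.


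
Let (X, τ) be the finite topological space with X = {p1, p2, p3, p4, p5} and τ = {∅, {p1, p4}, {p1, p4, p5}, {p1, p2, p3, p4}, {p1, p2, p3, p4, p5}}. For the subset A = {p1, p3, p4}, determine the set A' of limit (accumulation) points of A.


A' = {p1, p2, p3, p4, p5}

For each x ∈ X, list the open sets U ∈ τ with x ∈ U, then check whether U ∩ (A ∖ {x}) ≠ ∅ for every such U.
  x = p1: opens ∋ x are {p1, p4}, {p1, p4, p5}, {p1, p2, p3, p4}, {p1, p2, p3, p4, p5}; each meets A ∖ {p1}, so x IS a limit point.
  x = p2: opens ∋ x are {p1, p2, p3, p4}, {p1, p2, p3, p4, p5}; each meets A ∖ {p2}, so x IS a limit point.
  x = p3: opens ∋ x are {p1, p2, p3, p4}, {p1, p2, p3, p4, p5}; each meets A ∖ {p3}, so x IS a limit point.
  x = p4: opens ∋ x are {p1, p4}, {p1, p4, p5}, {p1, p2, p3, p4}, {p1, p2, p3, p4, p5}; each meets A ∖ {p4}, so x IS a limit point.
  x = p5: opens ∋ x are {p1, p4, p5}, {p1, p2, p3, p4, p5}; each meets A ∖ {p5}, so x IS a limit point.
Collecting: A' = {p1, p2, p3, p4, p5}.


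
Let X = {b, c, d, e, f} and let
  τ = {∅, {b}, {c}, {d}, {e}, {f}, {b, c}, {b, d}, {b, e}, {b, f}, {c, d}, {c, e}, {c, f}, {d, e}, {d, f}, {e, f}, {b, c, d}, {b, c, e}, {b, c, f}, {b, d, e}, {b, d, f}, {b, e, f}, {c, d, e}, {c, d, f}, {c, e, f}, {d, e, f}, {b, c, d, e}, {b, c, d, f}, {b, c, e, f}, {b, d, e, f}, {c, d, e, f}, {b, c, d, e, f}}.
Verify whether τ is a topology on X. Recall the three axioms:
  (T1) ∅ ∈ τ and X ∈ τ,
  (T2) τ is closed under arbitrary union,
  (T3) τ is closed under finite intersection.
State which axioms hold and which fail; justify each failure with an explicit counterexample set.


τ IS a topology on X.

Axiom (T1): ∅ ∈ τ? Yes; X ∈ τ? Yes.
Axiom (T2/T3): check pairwise unions and intersections of members of τ.
All pairwise intersections and unions checked — each lies in τ. Therefore τ satisfies (T1), (T2), (T3): it IS a topology on X.


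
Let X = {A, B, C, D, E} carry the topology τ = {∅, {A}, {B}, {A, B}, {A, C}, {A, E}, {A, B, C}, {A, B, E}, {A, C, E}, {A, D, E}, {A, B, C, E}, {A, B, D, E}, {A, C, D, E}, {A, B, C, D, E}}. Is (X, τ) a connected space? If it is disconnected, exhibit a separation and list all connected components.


(X, τ) is disconnected; components = [{B}, {A, C, D, E}].

Find clopen sets (U ∈ τ with X ∖ U ∈ τ):
  U = ∅, X ∖ U = {A, B, C, D, E} — both open, so U is clopen.
  U = {B}, X ∖ U = {A, C, D, E} — both open, so U is clopen.
  U = {A, C, D, E}, X ∖ U = {B} — both open, so U is clopen.
  U = {A, B, C, D, E}, X ∖ U = ∅ — both open, so U is clopen.
Nontrivial clopen(s) exist: e.g. {A, C, D, E}. So (X, τ) is disconnected.
Compute connected components by grouping points that agree on all clopens:
  component: {B}
  component: {A, C, D, E}


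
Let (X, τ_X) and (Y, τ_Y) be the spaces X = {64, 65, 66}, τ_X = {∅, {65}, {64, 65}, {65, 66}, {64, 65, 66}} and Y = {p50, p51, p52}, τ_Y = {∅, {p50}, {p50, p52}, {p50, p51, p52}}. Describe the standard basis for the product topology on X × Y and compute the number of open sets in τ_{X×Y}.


Basis B = {∅ × ∅, {65} × {p50}, {64, 65} × {p50}, {65} × {p50, p52}, {65, 66} × {p50}, {64, 65, 66} × {p50}, {65} × {p50, p51, p52}, {64, 65} × {p50, p52}, {65, 66} × {p50, p52}, {64, 65} × {p50, p51, p52}, {64, 65, 66} × {p50, p52}, {65, 66} × {p50, p51, p52}, {64, 65, 66} × {p50, p51, p52}}; |τ_{X×Y}| = 30.

Enumerate products U × V with U ∈ τ_X, V ∈ τ_Y (deduplicated):
  ∅ × ∅ = {} (∅)
  {65} × {p50} = {(65,p50)}
  {64, 65} × {p50} = {(64,p50), (65,p50)}
  {65} × {p50, p52} = {(65,p50), (65,p52)}
  {65, 66} × {p50} = {(65,p50), (66,p50)}
  {64, 65, 66} × {p50} = {(64,p50), (65,p50), (66,p50)}
  {65} × {p50, p51, p52} = {(65,p50), (65,p51), (65,p52)}
  {64, 65} × {p50, p52} = {(64,p50), (64,p52), (65,p50), (65,p52)}
  {65, 66} × {p50, p52} = {(65,p50), (65,p52), (66,p50), (66,p52)}
  {64, 65} × {p50, p51, p52} = {(64,p50), (64,p51), (64,p52), (65,p50), (65,p51), (65,p52)}
  {64, 65, 66} × {p50, p52} = {(64,p50), (64,p52), (65,p50), (65,p52), (66,p50), (66,p52)}
  {65, 66} × {p50, p51, p52} = {(65,p50), (65,p51), (65,p52), (66,p50), (66,p51), (66,p52)}
  {64, 65, 66} × {p50, p51, p52} = {(64,p50), (64,p51), (64,p52), (65,p50), (65,p51), (65,p52), (66,p50), (66,p51), (66,p52)}
These 13 distinct sets form the basis B.
Close under arbitrary unions to get τ_{X×Y}; counting gives |τ_{X×Y}| = 30.


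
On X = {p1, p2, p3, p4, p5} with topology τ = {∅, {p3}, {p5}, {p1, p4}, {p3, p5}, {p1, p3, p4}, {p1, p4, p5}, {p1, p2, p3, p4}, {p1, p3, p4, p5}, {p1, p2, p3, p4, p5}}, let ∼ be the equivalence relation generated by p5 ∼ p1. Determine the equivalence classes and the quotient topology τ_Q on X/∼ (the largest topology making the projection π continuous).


X/∼ = {[p1=p5], [p2], [p3], [p4]}; |τ_Q| = 5.

Equivalence classes: [p1=p5], [p2], [p3], [p4].
Quotient map π: X → X/∼ sends p1 ↦ [p1=p5], p2 ↦ [p2], p3 ↦ [p3], p4 ↦ [p4], p5 ↦ [p1=p5].
For each subset V ⊆ X/∼, compute π^{-1}(V) ⊆ X and check whether π^{-1}(V) ∈ τ. V is open in τ_Q iff π^{-1}(V) ∈ τ.
  V = {}: π^{-1}(V) = ∅ ∈ τ ✓.
  V = {[p1=p5]}: π^{-1}(V) = {p1, p5} ∉ τ ✗.
  V = {[p2]}: π^{-1}(V) = {p2} ∉ τ ✗.
  V = {[p1=p5], [p2]}: π^{-1}(V) = {p1, p2, p5} ∉ τ ✗.
  V = {[p3]}: π^{-1}(V) = {p3} ∈ τ ✓.
  V = {[p1=p5], [p3]}: π^{-1}(V) = {p1, p3, p5} ∉ τ ✗.
  V = {[p2], [p3]}: π^{-1}(V) = {p2, p3} ∉ τ ✗.
  V = {[p1=p5], [p2], [p3]}: π^{-1}(V) = {p1, p2, p3, p5} ∉ τ ✗.
  V = {[p4]}: π^{-1}(V) = {p4} ∉ τ ✗.
  V = {[p1=p5], [p4]}: π^{-1}(V) = {p1, p4, p5} ∈ τ ✓.
  V = {[p2], [p4]}: π^{-1}(V) = {p2, p4} ∉ τ ✗.
  V = {[p1=p5], [p2], [p4]}: π^{-1}(V) = {p1, p2, p4, p5} ∉ τ ✗.
  V = {[p3], [p4]}: π^{-1}(V) = {p3, p4} ∉ τ ✗.
  V = {[p1=p5], [p3], [p4]}: π^{-1}(V) = {p1, p3, p4, p5} ∈ τ ✓.
  V = {[p2], [p3], [p4]}: π^{-1}(V) = {p2, p3, p4} ∉ τ ✗.
  V = {[p1=p5], [p2], [p3], [p4]}: π^{-1}(V) = {p1, p2, p3, p4, p5} ∈ τ ✓.
Open sets in the quotient: τ_Q = {{}, {[p3]}, {[p1=p5], [p4]}, {[p1=p5], [p3], [p4]}, {[p1=p5], [p2], [p3], [p4]}} (5 elements).
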